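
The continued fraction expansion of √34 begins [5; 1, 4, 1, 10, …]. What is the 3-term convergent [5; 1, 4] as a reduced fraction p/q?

29/5

Start with 4.
1 + 1/(4/1) = 1 + 1/4 = 5/4
5 + 1/(5/4) = 5 + 4/5 = 29/5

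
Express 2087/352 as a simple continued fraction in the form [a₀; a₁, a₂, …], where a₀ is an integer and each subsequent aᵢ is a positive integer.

[5; 1, 13, 12, 2]

⌊2087/352⌋ = 5, remainder 327
⌊352/327⌋ = 1, remainder 25
⌊327/25⌋ = 13, remainder 2
⌊25/2⌋ = 12, remainder 1
⌊2/1⌋ = 2, remainder 0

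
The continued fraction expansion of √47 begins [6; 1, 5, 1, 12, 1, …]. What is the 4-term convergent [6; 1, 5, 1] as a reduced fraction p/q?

48/7

a_0 = 6: 6/1
a_1 = 1: 7/1
a_2 = 5: 41/6
a_3 = 1: 48/7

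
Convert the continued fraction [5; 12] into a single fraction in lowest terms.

61/12

Starting at the tail and folding back:
Start with 12.
5 + 1/(12/1) = 5 + 1/12 = 61/12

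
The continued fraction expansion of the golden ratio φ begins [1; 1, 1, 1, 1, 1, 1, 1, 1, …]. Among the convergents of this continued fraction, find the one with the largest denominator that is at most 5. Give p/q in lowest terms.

List convergents until the denominator exceeds the bound:
a_0 = 1: 1/1  (≤ bound)
a_1 = 1: 2/1  (≤ bound)
a_2 = 1: 3/2  (≤ bound)
a_3 = 1: 5/3  (≤ bound)
a_4 = 1: 8/5  (≤ bound)
a_5 = 1: 13/8  (> 5, stop)

8/5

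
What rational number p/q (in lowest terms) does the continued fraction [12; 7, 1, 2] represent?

279/23

Use the convergent recurrence hₖ = aₖ·hₖ₋₁ + hₖ₋₂ (and likewise for the denominators kₖ):
a_0 = 12: 12/1
a_1 = 7: 85/7
a_2 = 1: 97/8
a_3 = 2: 279/23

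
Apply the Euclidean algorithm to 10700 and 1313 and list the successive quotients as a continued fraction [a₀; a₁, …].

Repeatedly divide and take the remainder:
⌊10700/1313⌋ = 8, remainder 196
⌊1313/196⌋ = 6, remainder 137
⌊196/137⌋ = 1, remainder 59
⌊137/59⌋ = 2, remainder 19
⌊59/19⌋ = 3, remainder 2
⌊19/2⌋ = 9, remainder 1
⌊2/1⌋ = 2, remainder 0

[8; 6, 1, 2, 3, 9, 2]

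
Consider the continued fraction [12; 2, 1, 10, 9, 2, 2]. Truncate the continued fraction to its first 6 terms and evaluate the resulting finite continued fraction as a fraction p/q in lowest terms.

Build up convergents one term at a time:
a_0 = 12: 12/1
a_1 = 2: 25/2
a_2 = 1: 37/3
a_3 = 10: 395/32
a_4 = 9: 3592/291
a_5 = 2: 7579/614

7579/614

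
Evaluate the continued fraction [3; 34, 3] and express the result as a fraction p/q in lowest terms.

Work from the innermost term outward:
Start with 3.
34 + 1/(3/1) = 34 + 1/3 = 103/3
3 + 1/(103/3) = 3 + 3/103 = 312/103

312/103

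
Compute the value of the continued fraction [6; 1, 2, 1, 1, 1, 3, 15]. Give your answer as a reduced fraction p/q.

4109/611

Starting at the tail and folding back:
Start with 15.
3 + 1/(15/1) = 3 + 1/15 = 46/15
1 + 1/(46/15) = 1 + 15/46 = 61/46
1 + 1/(61/46) = 1 + 46/61 = 107/61
1 + 1/(107/61) = 1 + 61/107 = 168/107
2 + 1/(168/107) = 2 + 107/168 = 443/168
1 + 1/(443/168) = 1 + 168/443 = 611/443
6 + 1/(611/443) = 6 + 443/611 = 4109/611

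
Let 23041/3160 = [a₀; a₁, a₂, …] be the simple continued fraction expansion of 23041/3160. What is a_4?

7

Repeatedly divide and take the remainder:
⌊23041/3160⌋ = 7, remainder 921
⌊3160/921⌋ = 3, remainder 397
⌊921/397⌋ = 2, remainder 127
⌊397/127⌋ = 3, remainder 16
⌊127/16⌋ = 7, remainder 15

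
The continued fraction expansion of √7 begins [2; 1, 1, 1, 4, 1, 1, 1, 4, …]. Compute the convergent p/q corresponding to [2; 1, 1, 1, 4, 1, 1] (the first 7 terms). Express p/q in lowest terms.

82/31

Start with 1.
1 + 1/(1/1) = 1 + 1/1 = 2/1
4 + 1/(2/1) = 4 + 1/2 = 9/2
1 + 1/(9/2) = 1 + 2/9 = 11/9
1 + 1/(11/9) = 1 + 9/11 = 20/11
1 + 1/(20/11) = 1 + 11/20 = 31/20
2 + 1/(31/20) = 2 + 20/31 = 82/31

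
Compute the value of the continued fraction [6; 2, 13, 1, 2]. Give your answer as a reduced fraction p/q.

Start with 2.
1 + 1/(2/1) = 1 + 1/2 = 3/2
13 + 1/(3/2) = 13 + 2/3 = 41/3
2 + 1/(41/3) = 2 + 3/41 = 85/41
6 + 1/(85/41) = 6 + 41/85 = 551/85

551/85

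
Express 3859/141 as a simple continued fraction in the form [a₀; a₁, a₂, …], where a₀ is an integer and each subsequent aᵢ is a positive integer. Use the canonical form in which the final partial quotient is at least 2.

[27; 2, 1, 2, 2, 7]

⌊3859/141⌋ = 27, remainder 52
⌊141/52⌋ = 2, remainder 37
⌊52/37⌋ = 1, remainder 15
⌊37/15⌋ = 2, remainder 7
⌊15/7⌋ = 2, remainder 1
⌊7/1⌋ = 7, remainder 0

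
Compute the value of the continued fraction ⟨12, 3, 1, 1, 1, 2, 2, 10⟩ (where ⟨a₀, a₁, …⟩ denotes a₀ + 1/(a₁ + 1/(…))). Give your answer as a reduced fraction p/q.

8826/719

Compute successive convergents:
a_0 = 12: 12/1
a_1 = 3: 37/3
a_2 = 1: 49/4
a_3 = 1: 86/7
a_4 = 1: 135/11
a_5 = 2: 356/29
a_6 = 2: 847/69
a_7 = 10: 8826/719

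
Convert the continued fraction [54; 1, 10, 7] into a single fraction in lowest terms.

Start with 7.
10 + 1/(7/1) = 10 + 1/7 = 71/7
1 + 1/(71/7) = 1 + 7/71 = 78/71
54 + 1/(78/71) = 54 + 71/78 = 4283/78

4283/78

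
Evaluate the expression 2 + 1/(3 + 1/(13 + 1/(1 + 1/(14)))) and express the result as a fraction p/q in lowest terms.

1493/642

Build up convergents one term at a time:
a_0 = 2: 2/1
a_1 = 3: 7/3
a_2 = 13: 93/40
a_3 = 1: 100/43
a_4 = 14: 1493/642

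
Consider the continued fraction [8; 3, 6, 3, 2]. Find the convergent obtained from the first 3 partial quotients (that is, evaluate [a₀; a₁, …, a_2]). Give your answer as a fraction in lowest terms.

158/19

Compute successive convergents:
a_0 = 8: 8/1
a_1 = 3: 25/3
a_2 = 6: 158/19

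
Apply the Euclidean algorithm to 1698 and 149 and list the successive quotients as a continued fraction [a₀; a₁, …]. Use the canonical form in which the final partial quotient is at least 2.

Run the Euclidean algorithm, recording each quotient:
1698 ÷ 149 → quotient 11, remainder 59
149 ÷ 59 → quotient 2, remainder 31
59 ÷ 31 → quotient 1, remainder 28
31 ÷ 28 → quotient 1, remainder 3
28 ÷ 3 → quotient 9, remainder 1
3 ÷ 1 → quotient 3, remainder 0

[11; 2, 1, 1, 9, 3]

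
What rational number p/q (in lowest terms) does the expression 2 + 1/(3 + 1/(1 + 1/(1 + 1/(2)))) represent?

Start with 2.
1 + 1/(2/1) = 1 + 1/2 = 3/2
1 + 1/(3/2) = 1 + 2/3 = 5/3
3 + 1/(5/3) = 3 + 3/5 = 18/5
2 + 1/(18/5) = 2 + 5/18 = 41/18

41/18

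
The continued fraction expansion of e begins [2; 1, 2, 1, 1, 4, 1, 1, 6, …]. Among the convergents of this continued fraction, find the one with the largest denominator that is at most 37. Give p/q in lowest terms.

a_0 = 2: 2/1  (≤ bound)
a_1 = 1: 3/1  (≤ bound)
a_2 = 2: 8/3  (≤ bound)
a_3 = 1: 11/4  (≤ bound)
a_4 = 1: 19/7  (≤ bound)
a_5 = 4: 87/32  (≤ bound)
a_6 = 1: 106/39  (> 37, stop)

87/32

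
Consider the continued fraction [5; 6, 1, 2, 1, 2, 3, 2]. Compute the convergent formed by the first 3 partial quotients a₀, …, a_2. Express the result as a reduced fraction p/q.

Start with 1.
6 + 1/(1/1) = 6 + 1/1 = 7/1
5 + 1/(7/1) = 5 + 1/7 = 36/7

36/7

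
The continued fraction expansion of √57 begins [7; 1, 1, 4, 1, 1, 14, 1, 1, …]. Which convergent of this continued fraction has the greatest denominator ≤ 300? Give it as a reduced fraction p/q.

a_0 = 7: 7/1  (≤ bound)
a_1 = 1: 8/1  (≤ bound)
a_2 = 1: 15/2  (≤ bound)
a_3 = 4: 68/9  (≤ bound)
a_4 = 1: 83/11  (≤ bound)
a_5 = 1: 151/20  (≤ bound)
a_6 = 14: 2197/291  (≤ bound)
a_7 = 1: 2348/311  (> 300, stop)

2197/291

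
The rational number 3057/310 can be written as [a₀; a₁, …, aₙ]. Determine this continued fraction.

3057 ÷ 310 → quotient 9, remainder 267
310 ÷ 267 → quotient 1, remainder 43
267 ÷ 43 → quotient 6, remainder 9
43 ÷ 9 → quotient 4, remainder 7
9 ÷ 7 → quotient 1, remainder 2
7 ÷ 2 → quotient 3, remainder 1
2 ÷ 1 → quotient 2, remainder 0

[9; 1, 6, 4, 1, 3, 2]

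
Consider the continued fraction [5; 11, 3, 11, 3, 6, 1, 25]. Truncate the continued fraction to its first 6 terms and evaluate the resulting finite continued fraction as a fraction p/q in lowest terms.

38259/7519

Collapse the nested fraction from the inside out:
Start with 6.
3 + 1/(6/1) = 3 + 1/6 = 19/6
11 + 1/(19/6) = 11 + 6/19 = 215/19
3 + 1/(215/19) = 3 + 19/215 = 664/215
11 + 1/(664/215) = 11 + 215/664 = 7519/664
5 + 1/(7519/664) = 5 + 664/7519 = 38259/7519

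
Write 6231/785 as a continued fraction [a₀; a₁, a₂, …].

[7; 1, 15, 49]

Repeatedly divide and take the remainder:
6231 ÷ 785 → quotient 7, remainder 736
785 ÷ 736 → quotient 1, remainder 49
736 ÷ 49 → quotient 15, remainder 1
49 ÷ 1 → quotient 49, remainder 0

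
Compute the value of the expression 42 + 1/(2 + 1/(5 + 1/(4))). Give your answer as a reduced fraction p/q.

1953/46

a_0 = 42: 42/1
a_1 = 2: 85/2
a_2 = 5: 467/11
a_3 = 4: 1953/46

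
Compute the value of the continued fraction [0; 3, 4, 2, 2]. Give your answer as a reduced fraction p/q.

22/71

Start with 2.
2 + 1/(2/1) = 2 + 1/2 = 5/2
4 + 1/(5/2) = 4 + 2/5 = 22/5
3 + 1/(22/5) = 3 + 5/22 = 71/22
0 + 1/(71/22) = 0 + 22/71 = 22/71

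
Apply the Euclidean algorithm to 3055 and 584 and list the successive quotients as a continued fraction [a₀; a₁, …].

[5; 4, 3, 14, 1, 2]

⌊3055/584⌋ = 5, remainder 135
⌊584/135⌋ = 4, remainder 44
⌊135/44⌋ = 3, remainder 3
⌊44/3⌋ = 14, remainder 2
⌊3/2⌋ = 1, remainder 1
⌊2/1⌋ = 2, remainder 0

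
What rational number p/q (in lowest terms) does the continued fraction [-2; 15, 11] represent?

a_0 = -2: -2/1
a_1 = 15: -29/15
a_2 = 11: -321/166

-321/166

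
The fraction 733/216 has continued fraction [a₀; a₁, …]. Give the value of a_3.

1

Repeatedly divide and take the remainder:
733 ÷ 216 → quotient 3, remainder 85
216 ÷ 85 → quotient 2, remainder 46
85 ÷ 46 → quotient 1, remainder 39
46 ÷ 39 → quotient 1, remainder 7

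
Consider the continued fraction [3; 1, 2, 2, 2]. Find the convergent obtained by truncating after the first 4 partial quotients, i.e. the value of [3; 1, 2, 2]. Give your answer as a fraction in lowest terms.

Start with 2.
2 + 1/(2/1) = 2 + 1/2 = 5/2
1 + 1/(5/2) = 1 + 2/5 = 7/5
3 + 1/(7/5) = 3 + 5/7 = 26/7

26/7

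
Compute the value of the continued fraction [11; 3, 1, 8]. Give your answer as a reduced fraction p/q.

Collapse the nested fraction from the inside out:
Start with 8.
1 + 1/(8/1) = 1 + 1/8 = 9/8
3 + 1/(9/8) = 3 + 8/9 = 35/9
11 + 1/(35/9) = 11 + 9/35 = 394/35

394/35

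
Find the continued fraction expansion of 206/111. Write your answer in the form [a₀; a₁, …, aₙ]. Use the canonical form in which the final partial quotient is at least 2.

[1; 1, 5, 1, 15]

206 = 1·111 + 95, so a_0 = 1
111 = 1·95 + 16, so a_1 = 1
95 = 5·16 + 15, so a_2 = 5
16 = 1·15 + 1, so a_3 = 1
15 = 15·1 + 0, so a_4 = 15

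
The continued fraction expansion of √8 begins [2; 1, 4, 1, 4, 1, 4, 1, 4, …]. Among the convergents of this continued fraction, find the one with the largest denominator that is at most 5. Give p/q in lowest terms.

a_0 = 2: 2/1  (≤ bound)
a_1 = 1: 3/1  (≤ bound)
a_2 = 4: 14/5  (≤ bound)
a_3 = 1: 17/6  (> 5, stop)

14/5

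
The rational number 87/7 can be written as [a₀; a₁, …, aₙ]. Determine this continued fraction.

87 ÷ 7 → quotient 12, remainder 3
7 ÷ 3 → quotient 2, remainder 1
3 ÷ 1 → quotient 3, remainder 0

[12; 2, 3]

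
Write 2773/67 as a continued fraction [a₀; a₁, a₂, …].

2773 ÷ 67 → quotient 41, remainder 26
67 ÷ 26 → quotient 2, remainder 15
26 ÷ 15 → quotient 1, remainder 11
15 ÷ 11 → quotient 1, remainder 4
11 ÷ 4 → quotient 2, remainder 3
4 ÷ 3 → quotient 1, remainder 1
3 ÷ 1 → quotient 3, remainder 0

[41; 2, 1, 1, 2, 1, 3]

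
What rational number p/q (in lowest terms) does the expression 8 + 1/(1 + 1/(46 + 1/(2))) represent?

853/95

a_0 = 8: 8/1
a_1 = 1: 9/1
a_2 = 46: 422/47
a_3 = 2: 853/95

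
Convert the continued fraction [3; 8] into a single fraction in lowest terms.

25/8

Use the convergent recurrence hₖ = aₖ·hₖ₋₁ + hₖ₋₂ (and likewise for the denominators kₖ):
a_0 = 3: 3/1
a_1 = 8: 25/8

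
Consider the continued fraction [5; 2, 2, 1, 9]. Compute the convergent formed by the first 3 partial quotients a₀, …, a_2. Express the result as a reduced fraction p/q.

27/5

Start with 2.
2 + 1/(2/1) = 2 + 1/2 = 5/2
5 + 1/(5/2) = 5 + 2/5 = 27/5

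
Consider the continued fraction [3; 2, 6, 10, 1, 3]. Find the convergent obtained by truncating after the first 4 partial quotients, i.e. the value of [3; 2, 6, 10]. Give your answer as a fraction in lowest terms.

Compute successive convergents:
a_0 = 3: 3/1
a_1 = 2: 7/2
a_2 = 6: 45/13
a_3 = 10: 457/132

457/132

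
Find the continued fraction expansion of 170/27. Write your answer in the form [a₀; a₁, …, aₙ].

Repeatedly divide and take the remainder:
⌊170/27⌋ = 6, remainder 8
⌊27/8⌋ = 3, remainder 3
⌊8/3⌋ = 2, remainder 2
⌊3/2⌋ = 1, remainder 1
⌊2/1⌋ = 2, remainder 0

[6; 3, 2, 1, 2]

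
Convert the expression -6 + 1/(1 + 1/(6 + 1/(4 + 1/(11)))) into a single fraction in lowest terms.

-1675/326

Start with 11.
4 + 1/(11/1) = 4 + 1/11 = 45/11
6 + 1/(45/11) = 6 + 11/45 = 281/45
1 + 1/(281/45) = 1 + 45/281 = 326/281
-6 + 1/(326/281) = -6 + 281/326 = -1675/326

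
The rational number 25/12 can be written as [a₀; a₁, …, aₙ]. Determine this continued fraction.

25 ÷ 12 → quotient 2, remainder 1
12 ÷ 1 → quotient 12, remainder 0

[2; 12]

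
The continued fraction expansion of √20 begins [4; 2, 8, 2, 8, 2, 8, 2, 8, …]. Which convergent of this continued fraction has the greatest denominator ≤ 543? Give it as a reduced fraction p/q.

1364/305

a_0 = 4: 4/1  (≤ bound)
a_1 = 2: 9/2  (≤ bound)
a_2 = 8: 76/17  (≤ bound)
a_3 = 2: 161/36  (≤ bound)
a_4 = 8: 1364/305  (≤ bound)
a_5 = 2: 2889/646  (> 543, stop)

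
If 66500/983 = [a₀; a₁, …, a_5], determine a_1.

1

66500 ÷ 983 → quotient 67, remainder 639
983 ÷ 639 → quotient 1, remainder 344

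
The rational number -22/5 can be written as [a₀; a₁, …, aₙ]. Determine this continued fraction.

[-5; 1, 1, 2]

-22 = -5·5 + 3, so a_0 = -5
5 = 1·3 + 2, so a_1 = 1
3 = 1·2 + 1, so a_2 = 1
2 = 2·1 + 0, so a_3 = 2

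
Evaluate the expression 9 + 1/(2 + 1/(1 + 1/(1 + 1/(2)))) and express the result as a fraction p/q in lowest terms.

Starting at the tail and folding back:
Start with 2.
1 + 1/(2/1) = 1 + 1/2 = 3/2
1 + 1/(3/2) = 1 + 2/3 = 5/3
2 + 1/(5/3) = 2 + 3/5 = 13/5
9 + 1/(13/5) = 9 + 5/13 = 122/13

122/13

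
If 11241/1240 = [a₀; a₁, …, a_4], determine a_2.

3

Run the Euclidean algorithm, recording each quotient:
11241 ÷ 1240 → quotient 9, remainder 81
1240 ÷ 81 → quotient 15, remainder 25
81 ÷ 25 → quotient 3, remainder 6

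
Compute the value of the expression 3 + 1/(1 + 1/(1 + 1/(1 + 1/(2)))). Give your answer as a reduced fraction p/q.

Use the convergent recurrence hₖ = aₖ·hₖ₋₁ + hₖ₋₂ (and likewise for the denominators kₖ):
a_0 = 3: 3/1
a_1 = 1: 4/1
a_2 = 1: 7/2
a_3 = 1: 11/3
a_4 = 2: 29/8

29/8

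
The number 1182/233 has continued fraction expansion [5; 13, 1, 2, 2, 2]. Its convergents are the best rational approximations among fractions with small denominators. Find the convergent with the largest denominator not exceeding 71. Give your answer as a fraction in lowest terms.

208/41

a_0 = 5: 5/1  (≤ bound)
a_1 = 13: 66/13  (≤ bound)
a_2 = 1: 71/14  (≤ bound)
a_3 = 2: 208/41  (≤ bound)
a_4 = 2: 487/96  (> 71, stop)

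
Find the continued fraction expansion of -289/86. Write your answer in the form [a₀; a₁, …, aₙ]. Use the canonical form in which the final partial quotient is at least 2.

⌊-289/86⌋ = -4, remainder 55
⌊86/55⌋ = 1, remainder 31
⌊55/31⌋ = 1, remainder 24
⌊31/24⌋ = 1, remainder 7
⌊24/7⌋ = 3, remainder 3
⌊7/3⌋ = 2, remainder 1
⌊3/1⌋ = 3, remainder 0

[-4; 1, 1, 1, 3, 2, 3]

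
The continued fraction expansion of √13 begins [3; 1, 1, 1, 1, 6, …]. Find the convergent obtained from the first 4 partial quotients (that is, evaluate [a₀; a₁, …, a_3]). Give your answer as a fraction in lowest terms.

11/3

Start with 1.
1 + 1/(1/1) = 1 + 1/1 = 2/1
1 + 1/(2/1) = 1 + 1/2 = 3/2
3 + 1/(3/2) = 3 + 2/3 = 11/3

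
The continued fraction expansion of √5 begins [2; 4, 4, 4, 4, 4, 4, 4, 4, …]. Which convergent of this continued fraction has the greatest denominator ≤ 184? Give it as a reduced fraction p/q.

161/72

a_0 = 2: 2/1  (≤ bound)
a_1 = 4: 9/4  (≤ bound)
a_2 = 4: 38/17  (≤ bound)
a_3 = 4: 161/72  (≤ bound)
a_4 = 4: 682/305  (> 184, stop)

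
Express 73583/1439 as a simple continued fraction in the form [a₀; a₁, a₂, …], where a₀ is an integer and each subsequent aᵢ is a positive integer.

Run the Euclidean algorithm, recording each quotient:
73583 ÷ 1439 → quotient 51, remainder 194
1439 ÷ 194 → quotient 7, remainder 81
194 ÷ 81 → quotient 2, remainder 32
81 ÷ 32 → quotient 2, remainder 17
32 ÷ 17 → quotient 1, remainder 15
17 ÷ 15 → quotient 1, remainder 2
15 ÷ 2 → quotient 7, remainder 1
2 ÷ 1 → quotient 2, remainder 0

[51; 7, 2, 2, 1, 1, 7, 2]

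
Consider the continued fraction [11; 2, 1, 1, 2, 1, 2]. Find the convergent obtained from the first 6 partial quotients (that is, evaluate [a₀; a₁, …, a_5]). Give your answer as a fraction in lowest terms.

Collapse the nested fraction from the inside out:
Start with 1.
2 + 1/(1/1) = 2 + 1/1 = 3/1
1 + 1/(3/1) = 1 + 1/3 = 4/3
1 + 1/(4/3) = 1 + 3/4 = 7/4
2 + 1/(7/4) = 2 + 4/7 = 18/7
11 + 1/(18/7) = 11 + 7/18 = 205/18

205/18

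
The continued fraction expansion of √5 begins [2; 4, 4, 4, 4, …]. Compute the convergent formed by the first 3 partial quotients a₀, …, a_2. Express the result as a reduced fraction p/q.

38/17

Start with 4.
4 + 1/(4/1) = 4 + 1/4 = 17/4
2 + 1/(17/4) = 2 + 4/17 = 38/17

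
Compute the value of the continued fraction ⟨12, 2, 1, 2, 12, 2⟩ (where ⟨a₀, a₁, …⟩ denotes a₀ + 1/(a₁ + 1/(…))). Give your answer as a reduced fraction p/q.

2549/206

a_0 = 12: 12/1
a_1 = 2: 25/2
a_2 = 1: 37/3
a_3 = 2: 99/8
a_4 = 12: 1225/99
a_5 = 2: 2549/206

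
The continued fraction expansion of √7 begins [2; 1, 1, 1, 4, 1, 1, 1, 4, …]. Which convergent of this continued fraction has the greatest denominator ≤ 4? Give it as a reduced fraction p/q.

8/3

a_0 = 2: 2/1  (≤ bound)
a_1 = 1: 3/1  (≤ bound)
a_2 = 1: 5/2  (≤ bound)
a_3 = 1: 8/3  (≤ bound)
a_4 = 4: 37/14  (> 4, stop)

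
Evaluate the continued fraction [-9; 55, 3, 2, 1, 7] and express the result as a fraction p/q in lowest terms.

a_0 = -9: -9/1
a_1 = 55: -494/55
a_2 = 3: -1491/166
a_3 = 2: -3476/387
a_4 = 1: -4967/553
a_5 = 7: -38245/4258

-38245/4258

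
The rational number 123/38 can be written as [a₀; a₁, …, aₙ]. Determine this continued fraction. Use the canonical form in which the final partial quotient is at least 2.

[3; 4, 4, 2]

123 ÷ 38 → quotient 3, remainder 9
38 ÷ 9 → quotient 4, remainder 2
9 ÷ 2 → quotient 4, remainder 1
2 ÷ 1 → quotient 2, remainder 0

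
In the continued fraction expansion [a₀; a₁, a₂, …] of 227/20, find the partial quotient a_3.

Repeatedly divide and take the remainder:
227 ÷ 20 → quotient 11, remainder 7
20 ÷ 7 → quotient 2, remainder 6
7 ÷ 6 → quotient 1, remainder 1
6 ÷ 1 → quotient 6, remainder 0

6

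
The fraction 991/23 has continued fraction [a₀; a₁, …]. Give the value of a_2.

2

Repeatedly divide and take the remainder:
⌊991/23⌋ = 43, remainder 2
⌊23/2⌋ = 11, remainder 1
⌊2/1⌋ = 2, remainder 0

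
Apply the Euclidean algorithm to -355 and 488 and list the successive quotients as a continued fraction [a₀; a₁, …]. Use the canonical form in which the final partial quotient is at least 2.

[-1; 3, 1, 2, 44]

-355 = -1·488 + 133, so a_0 = -1
488 = 3·133 + 89, so a_1 = 3
133 = 1·89 + 44, so a_2 = 1
89 = 2·44 + 1, so a_3 = 2
44 = 44·1 + 0, so a_4 = 44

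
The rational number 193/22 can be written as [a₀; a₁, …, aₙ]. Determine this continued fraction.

193 ÷ 22 → quotient 8, remainder 17
22 ÷ 17 → quotient 1, remainder 5
17 ÷ 5 → quotient 3, remainder 2
5 ÷ 2 → quotient 2, remainder 1
2 ÷ 1 → quotient 2, remainder 0

[8; 1, 3, 2, 2]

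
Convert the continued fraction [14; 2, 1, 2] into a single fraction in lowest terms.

Start with 2.
1 + 1/(2/1) = 1 + 1/2 = 3/2
2 + 1/(3/2) = 2 + 2/3 = 8/3
14 + 1/(8/3) = 14 + 3/8 = 115/8

115/8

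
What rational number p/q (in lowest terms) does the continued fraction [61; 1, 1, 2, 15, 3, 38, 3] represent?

1685984/27371

Compute successive convergents:
a_0 = 61: 61/1
a_1 = 1: 62/1
a_2 = 1: 123/2
a_3 = 2: 308/5
a_4 = 15: 4743/77
a_5 = 3: 14537/236
a_6 = 38: 557149/9045
a_7 = 3: 1685984/27371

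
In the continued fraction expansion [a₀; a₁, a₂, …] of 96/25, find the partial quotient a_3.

⌊96/25⌋ = 3, remainder 21
⌊25/21⌋ = 1, remainder 4
⌊21/4⌋ = 5, remainder 1
⌊4/1⌋ = 4, remainder 0

4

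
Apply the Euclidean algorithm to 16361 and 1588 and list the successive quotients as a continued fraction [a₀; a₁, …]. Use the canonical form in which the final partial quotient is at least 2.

[10; 3, 3, 3, 6, 1, 1, 3]

Repeatedly divide and take the remainder:
16361 = 10·1588 + 481, so a_0 = 10
1588 = 3·481 + 145, so a_1 = 3
481 = 3·145 + 46, so a_2 = 3
145 = 3·46 + 7, so a_3 = 3
46 = 6·7 + 4, so a_4 = 6
7 = 1·4 + 3, so a_5 = 1
4 = 1·3 + 1, so a_6 = 1
3 = 3·1 + 0, so a_7 = 3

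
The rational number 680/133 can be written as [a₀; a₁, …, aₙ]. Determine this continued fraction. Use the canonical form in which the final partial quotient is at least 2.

Repeatedly divide and take the remainder:
680 = 5·133 + 15, so a_0 = 5
133 = 8·15 + 13, so a_1 = 8
15 = 1·13 + 2, so a_2 = 1
13 = 6·2 + 1, so a_3 = 6
2 = 2·1 + 0, so a_4 = 2

[5; 8, 1, 6, 2]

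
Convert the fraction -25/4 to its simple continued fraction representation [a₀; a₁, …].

-25 = -7·4 + 3, so a_0 = -7
4 = 1·3 + 1, so a_1 = 1
3 = 3·1 + 0, so a_2 = 3

[-7; 1, 3]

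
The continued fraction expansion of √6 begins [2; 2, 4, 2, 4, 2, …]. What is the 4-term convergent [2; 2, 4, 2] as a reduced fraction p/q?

Start with 2.
4 + 1/(2/1) = 4 + 1/2 = 9/2
2 + 1/(9/2) = 2 + 2/9 = 20/9
2 + 1/(20/9) = 2 + 9/20 = 49/20

49/20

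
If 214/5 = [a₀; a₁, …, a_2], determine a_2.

214 ÷ 5 → quotient 42, remainder 4
5 ÷ 4 → quotient 1, remainder 1
4 ÷ 1 → quotient 4, remainder 0

4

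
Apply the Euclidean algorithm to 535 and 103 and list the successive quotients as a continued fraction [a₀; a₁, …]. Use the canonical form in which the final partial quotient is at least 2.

[5; 5, 6, 1, 2]

535 = 5·103 + 20, so a_0 = 5
103 = 5·20 + 3, so a_1 = 5
20 = 6·3 + 2, so a_2 = 6
3 = 1·2 + 1, so a_3 = 1
2 = 2·1 + 0, so a_4 = 2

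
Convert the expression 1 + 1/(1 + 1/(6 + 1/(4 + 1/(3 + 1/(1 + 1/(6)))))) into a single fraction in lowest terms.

Start with 6.
1 + 1/(6/1) = 1 + 1/6 = 7/6
3 + 1/(7/6) = 3 + 6/7 = 27/7
4 + 1/(27/7) = 4 + 7/27 = 115/27
6 + 1/(115/27) = 6 + 27/115 = 717/115
1 + 1/(717/115) = 1 + 115/717 = 832/717
1 + 1/(832/717) = 1 + 717/832 = 1549/832

1549/832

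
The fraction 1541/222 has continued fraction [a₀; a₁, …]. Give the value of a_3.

⌊1541/222⌋ = 6, remainder 209
⌊222/209⌋ = 1, remainder 13
⌊209/13⌋ = 16, remainder 1
⌊13/1⌋ = 13, remainder 0

13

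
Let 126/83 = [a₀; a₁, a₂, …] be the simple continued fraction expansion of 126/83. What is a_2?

126 ÷ 83 → quotient 1, remainder 43
83 ÷ 43 → quotient 1, remainder 40
43 ÷ 40 → quotient 1, remainder 3

1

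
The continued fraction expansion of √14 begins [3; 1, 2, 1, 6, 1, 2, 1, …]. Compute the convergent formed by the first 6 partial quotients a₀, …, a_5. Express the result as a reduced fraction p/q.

116/31

a_0 = 3: 3/1
a_1 = 1: 4/1
a_2 = 2: 11/3
a_3 = 1: 15/4
a_4 = 6: 101/27
a_5 = 1: 116/31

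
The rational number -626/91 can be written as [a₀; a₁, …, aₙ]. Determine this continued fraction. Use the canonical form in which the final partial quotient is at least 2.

Run the Euclidean algorithm, recording each quotient:
-626 = -7·91 + 11, so a_0 = -7
91 = 8·11 + 3, so a_1 = 8
11 = 3·3 + 2, so a_2 = 3
3 = 1·2 + 1, so a_3 = 1
2 = 2·1 + 0, so a_4 = 2

[-7; 8, 3, 1, 2]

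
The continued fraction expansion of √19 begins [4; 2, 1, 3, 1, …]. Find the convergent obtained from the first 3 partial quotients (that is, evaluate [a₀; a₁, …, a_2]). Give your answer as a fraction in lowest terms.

Compute successive convergents:
a_0 = 4: 4/1
a_1 = 2: 9/2
a_2 = 1: 13/3

13/3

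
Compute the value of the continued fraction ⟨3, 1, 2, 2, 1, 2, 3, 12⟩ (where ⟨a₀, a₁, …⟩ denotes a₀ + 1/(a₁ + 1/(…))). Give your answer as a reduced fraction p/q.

Use the convergent recurrence hₖ = aₖ·hₖ₋₁ + hₖ₋₂ (and likewise for the denominators kₖ):
a_0 = 3: 3/1
a_1 = 1: 4/1
a_2 = 2: 11/3
a_3 = 2: 26/7
a_4 = 1: 37/10
a_5 = 2: 100/27
a_6 = 3: 337/91
a_7 = 12: 4144/1119

4144/1119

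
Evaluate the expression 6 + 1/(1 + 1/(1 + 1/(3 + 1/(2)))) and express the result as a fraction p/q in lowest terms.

Collapse the nested fraction from the inside out:
Start with 2.
3 + 1/(2/1) = 3 + 1/2 = 7/2
1 + 1/(7/2) = 1 + 2/7 = 9/7
1 + 1/(9/7) = 1 + 7/9 = 16/9
6 + 1/(16/9) = 6 + 9/16 = 105/16

105/16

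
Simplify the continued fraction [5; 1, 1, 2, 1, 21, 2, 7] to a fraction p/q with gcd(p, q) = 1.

12978/2329

Build up convergents one term at a time:
a_0 = 5: 5/1
a_1 = 1: 6/1
a_2 = 1: 11/2
a_3 = 2: 28/5
a_4 = 1: 39/7
a_5 = 21: 847/152
a_6 = 2: 1733/311
a_7 = 7: 12978/2329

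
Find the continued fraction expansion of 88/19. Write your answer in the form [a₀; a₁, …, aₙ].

[4; 1, 1, 1, 2, 2]

88 = 4·19 + 12, so a_0 = 4
19 = 1·12 + 7, so a_1 = 1
12 = 1·7 + 5, so a_2 = 1
7 = 1·5 + 2, so a_3 = 1
5 = 2·2 + 1, so a_4 = 2
2 = 2·1 + 0, so a_5 = 2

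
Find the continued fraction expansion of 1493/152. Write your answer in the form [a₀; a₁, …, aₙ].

Run the Euclidean algorithm, recording each quotient:
⌊1493/152⌋ = 9, remainder 125
⌊152/125⌋ = 1, remainder 27
⌊125/27⌋ = 4, remainder 17
⌊27/17⌋ = 1, remainder 10
⌊17/10⌋ = 1, remainder 7
⌊10/7⌋ = 1, remainder 3
⌊7/3⌋ = 2, remainder 1
⌊3/1⌋ = 3, remainder 0

[9; 1, 4, 1, 1, 1, 2, 3]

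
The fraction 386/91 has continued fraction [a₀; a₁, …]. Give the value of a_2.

386 ÷ 91 → quotient 4, remainder 22
91 ÷ 22 → quotient 4, remainder 3
22 ÷ 3 → quotient 7, remainder 1

7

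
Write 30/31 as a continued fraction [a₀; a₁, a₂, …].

[0; 1, 30]

⌊30/31⌋ = 0, remainder 30
⌊31/30⌋ = 1, remainder 1
⌊30/1⌋ = 30, remainder 0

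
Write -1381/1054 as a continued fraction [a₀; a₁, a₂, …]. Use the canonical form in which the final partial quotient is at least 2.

-1381 = -2·1054 + 727, so a_0 = -2
1054 = 1·727 + 327, so a_1 = 1
727 = 2·327 + 73, so a_2 = 2
327 = 4·73 + 35, so a_3 = 4
73 = 2·35 + 3, so a_4 = 2
35 = 11·3 + 2, so a_5 = 11
3 = 1·2 + 1, so a_6 = 1
2 = 2·1 + 0, so a_7 = 2

[-2; 1, 2, 4, 2, 11, 1, 2]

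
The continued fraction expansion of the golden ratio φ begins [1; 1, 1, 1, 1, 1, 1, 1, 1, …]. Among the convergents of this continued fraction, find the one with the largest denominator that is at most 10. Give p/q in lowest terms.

List convergents until the denominator exceeds the bound:
a_0 = 1: 1/1  (≤ bound)
a_1 = 1: 2/1  (≤ bound)
a_2 = 1: 3/2  (≤ bound)
a_3 = 1: 5/3  (≤ bound)
a_4 = 1: 8/5  (≤ bound)
a_5 = 1: 13/8  (≤ bound)
a_6 = 1: 21/13  (> 10, stop)

13/8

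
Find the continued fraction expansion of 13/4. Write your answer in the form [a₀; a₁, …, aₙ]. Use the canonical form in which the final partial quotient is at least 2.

⌊13/4⌋ = 3, remainder 1
⌊4/1⌋ = 4, remainder 0

[3; 4]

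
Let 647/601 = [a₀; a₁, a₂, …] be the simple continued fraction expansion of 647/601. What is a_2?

⌊647/601⌋ = 1, remainder 46
⌊601/46⌋ = 13, remainder 3
⌊46/3⌋ = 15, remainder 1

15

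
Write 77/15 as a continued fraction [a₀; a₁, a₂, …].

77 = 5·15 + 2, so a_0 = 5
15 = 7·2 + 1, so a_1 = 7
2 = 2·1 + 0, so a_2 = 2

[5; 7, 2]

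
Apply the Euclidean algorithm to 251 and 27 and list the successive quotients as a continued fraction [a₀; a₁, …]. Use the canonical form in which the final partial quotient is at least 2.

251 ÷ 27 → quotient 9, remainder 8
27 ÷ 8 → quotient 3, remainder 3
8 ÷ 3 → quotient 2, remainder 2
3 ÷ 2 → quotient 1, remainder 1
2 ÷ 1 → quotient 2, remainder 0

[9; 3, 2, 1, 2]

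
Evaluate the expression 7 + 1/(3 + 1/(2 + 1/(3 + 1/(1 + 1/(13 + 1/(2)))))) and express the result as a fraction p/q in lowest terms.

6452/885

Use the convergent recurrence hₖ = aₖ·hₖ₋₁ + hₖ₋₂ (and likewise for the denominators kₖ):
a_0 = 7: 7/1
a_1 = 3: 22/3
a_2 = 2: 51/7
a_3 = 3: 175/24
a_4 = 1: 226/31
a_5 = 13: 3113/427
a_6 = 2: 6452/885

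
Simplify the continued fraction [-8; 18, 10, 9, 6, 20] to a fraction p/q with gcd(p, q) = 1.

Starting at the tail and folding back:
Start with 20.
6 + 1/(20/1) = 6 + 1/20 = 121/20
9 + 1/(121/20) = 9 + 20/121 = 1109/121
10 + 1/(1109/121) = 10 + 121/1109 = 11211/1109
18 + 1/(11211/1109) = 18 + 1109/11211 = 202907/11211
-8 + 1/(202907/11211) = -8 + 11211/202907 = -1612045/202907

-1612045/202907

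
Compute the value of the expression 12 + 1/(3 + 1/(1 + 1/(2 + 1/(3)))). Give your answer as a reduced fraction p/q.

Collapse the nested fraction from the inside out:
Start with 3.
2 + 1/(3/1) = 2 + 1/3 = 7/3
1 + 1/(7/3) = 1 + 3/7 = 10/7
3 + 1/(10/7) = 3 + 7/10 = 37/10
12 + 1/(37/10) = 12 + 10/37 = 454/37

454/37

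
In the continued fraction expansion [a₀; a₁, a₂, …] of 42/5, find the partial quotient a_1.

2

42 = 8·5 + 2, so a_0 = 8
5 = 2·2 + 1, so a_1 = 2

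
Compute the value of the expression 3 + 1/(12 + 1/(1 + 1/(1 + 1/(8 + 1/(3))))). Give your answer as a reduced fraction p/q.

a_0 = 3: 3/1
a_1 = 12: 37/12
a_2 = 1: 40/13
a_3 = 1: 77/25
a_4 = 8: 656/213
a_5 = 3: 2045/664

2045/664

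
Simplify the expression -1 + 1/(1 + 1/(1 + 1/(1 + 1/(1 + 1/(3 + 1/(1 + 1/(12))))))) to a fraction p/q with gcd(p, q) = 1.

Start with 12.
1 + 1/(12/1) = 1 + 1/12 = 13/12
3 + 1/(13/12) = 3 + 12/13 = 51/13
1 + 1/(51/13) = 1 + 13/51 = 64/51
1 + 1/(64/51) = 1 + 51/64 = 115/64
1 + 1/(115/64) = 1 + 64/115 = 179/115
1 + 1/(179/115) = 1 + 115/179 = 294/179
-1 + 1/(294/179) = -1 + 179/294 = -115/294

-115/294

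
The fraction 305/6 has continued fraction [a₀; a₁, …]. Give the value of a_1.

1

305 = 50·6 + 5, so a_0 = 50
6 = 1·5 + 1, so a_1 = 1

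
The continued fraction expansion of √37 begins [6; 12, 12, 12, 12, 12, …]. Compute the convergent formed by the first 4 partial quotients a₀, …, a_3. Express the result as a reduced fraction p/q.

10657/1752

Start with 12.
12 + 1/(12/1) = 12 + 1/12 = 145/12
12 + 1/(145/12) = 12 + 12/145 = 1752/145
6 + 1/(1752/145) = 6 + 145/1752 = 10657/1752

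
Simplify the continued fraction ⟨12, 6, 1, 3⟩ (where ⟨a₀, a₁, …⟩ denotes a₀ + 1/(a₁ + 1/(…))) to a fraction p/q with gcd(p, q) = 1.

328/27

Starting at the tail and folding back:
Start with 3.
1 + 1/(3/1) = 1 + 1/3 = 4/3
6 + 1/(4/3) = 6 + 3/4 = 27/4
12 + 1/(27/4) = 12 + 4/27 = 328/27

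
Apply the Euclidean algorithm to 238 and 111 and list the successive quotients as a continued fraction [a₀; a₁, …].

Run the Euclidean algorithm, recording each quotient:
238 ÷ 111 → quotient 2, remainder 16
111 ÷ 16 → quotient 6, remainder 15
16 ÷ 15 → quotient 1, remainder 1
15 ÷ 1 → quotient 15, remainder 0

[2; 6, 1, 15]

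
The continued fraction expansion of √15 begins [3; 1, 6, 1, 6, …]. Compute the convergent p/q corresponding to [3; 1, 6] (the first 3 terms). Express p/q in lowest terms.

Start with 6.
1 + 1/(6/1) = 1 + 1/6 = 7/6
3 + 1/(7/6) = 3 + 6/7 = 27/7

27/7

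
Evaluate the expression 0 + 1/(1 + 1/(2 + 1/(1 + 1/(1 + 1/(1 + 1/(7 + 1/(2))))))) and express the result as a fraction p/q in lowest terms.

130/179

a_0 = 0: 0/1
a_1 = 1: 1/1
a_2 = 2: 2/3
a_3 = 1: 3/4
a_4 = 1: 5/7
a_5 = 1: 8/11
a_6 = 7: 61/84
a_7 = 2: 130/179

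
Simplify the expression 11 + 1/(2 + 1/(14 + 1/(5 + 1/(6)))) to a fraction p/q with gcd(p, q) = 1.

10461/911

a_0 = 11: 11/1
a_1 = 2: 23/2
a_2 = 14: 333/29
a_3 = 5: 1688/147
a_4 = 6: 10461/911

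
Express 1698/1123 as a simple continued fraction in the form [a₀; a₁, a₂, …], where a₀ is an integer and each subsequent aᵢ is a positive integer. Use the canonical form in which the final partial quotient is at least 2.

[1; 1, 1, 20, 3, 2, 1, 2]

1698 = 1·1123 + 575, so a_0 = 1
1123 = 1·575 + 548, so a_1 = 1
575 = 1·548 + 27, so a_2 = 1
548 = 20·27 + 8, so a_3 = 20
27 = 3·8 + 3, so a_4 = 3
8 = 2·3 + 2, so a_5 = 2
3 = 1·2 + 1, so a_6 = 1
2 = 2·1 + 0, so a_7 = 2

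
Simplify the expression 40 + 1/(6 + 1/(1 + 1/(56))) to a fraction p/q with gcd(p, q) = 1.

Start with 56.
1 + 1/(56/1) = 1 + 1/56 = 57/56
6 + 1/(57/56) = 6 + 56/57 = 398/57
40 + 1/(398/57) = 40 + 57/398 = 15977/398

15977/398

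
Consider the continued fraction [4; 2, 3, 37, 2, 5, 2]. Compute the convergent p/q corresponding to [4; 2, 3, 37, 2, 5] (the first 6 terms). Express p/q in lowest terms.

12871/2906

Start with 5.
2 + 1/(5/1) = 2 + 1/5 = 11/5
37 + 1/(11/5) = 37 + 5/11 = 412/11
3 + 1/(412/11) = 3 + 11/412 = 1247/412
2 + 1/(1247/412) = 2 + 412/1247 = 2906/1247
4 + 1/(2906/1247) = 4 + 1247/2906 = 12871/2906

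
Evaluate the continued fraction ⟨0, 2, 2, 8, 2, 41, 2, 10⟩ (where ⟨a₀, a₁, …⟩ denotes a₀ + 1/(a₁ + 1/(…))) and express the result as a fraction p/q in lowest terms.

31713/78401

Compute successive convergents:
a_0 = 0: 0/1
a_1 = 2: 1/2
a_2 = 2: 2/5
a_3 = 8: 17/42
a_4 = 2: 36/89
a_5 = 41: 1493/3691
a_6 = 2: 3022/7471
a_7 = 10: 31713/78401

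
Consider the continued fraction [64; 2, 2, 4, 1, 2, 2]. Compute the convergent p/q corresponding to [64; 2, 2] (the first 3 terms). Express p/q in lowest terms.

Compute successive convergents:
a_0 = 64: 64/1
a_1 = 2: 129/2
a_2 = 2: 322/5

322/5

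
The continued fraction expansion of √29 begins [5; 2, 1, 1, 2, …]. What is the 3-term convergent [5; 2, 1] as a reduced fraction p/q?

16/3

Starting at the tail and folding back:
Start with 1.
2 + 1/(1/1) = 2 + 1/1 = 3/1
5 + 1/(3/1) = 5 + 1/3 = 16/3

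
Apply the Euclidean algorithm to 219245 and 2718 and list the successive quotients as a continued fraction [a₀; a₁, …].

219245 = 80·2718 + 1805, so a_0 = 80
2718 = 1·1805 + 913, so a_1 = 1
1805 = 1·913 + 892, so a_2 = 1
913 = 1·892 + 21, so a_3 = 1
892 = 42·21 + 10, so a_4 = 42
21 = 2·10 + 1, so a_5 = 2
10 = 10·1 + 0, so a_6 = 10

[80; 1, 1, 1, 42, 2, 10]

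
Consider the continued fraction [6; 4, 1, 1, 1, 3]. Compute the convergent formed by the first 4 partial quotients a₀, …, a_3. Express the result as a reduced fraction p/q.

a_0 = 6: 6/1
a_1 = 4: 25/4
a_2 = 1: 31/5
a_3 = 1: 56/9

56/9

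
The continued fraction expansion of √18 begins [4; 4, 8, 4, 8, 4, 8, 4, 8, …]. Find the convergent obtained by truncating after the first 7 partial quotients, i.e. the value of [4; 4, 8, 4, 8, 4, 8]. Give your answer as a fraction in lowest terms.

161564/38081

a_0 = 4: 4/1
a_1 = 4: 17/4
a_2 = 8: 140/33
a_3 = 4: 577/136
a_4 = 8: 4756/1121
a_5 = 4: 19601/4620
a_6 = 8: 161564/38081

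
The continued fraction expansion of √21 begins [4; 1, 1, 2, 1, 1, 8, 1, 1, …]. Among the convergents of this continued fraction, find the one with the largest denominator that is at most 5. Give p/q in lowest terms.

23/5

a_0 = 4: 4/1  (≤ bound)
a_1 = 1: 5/1  (≤ bound)
a_2 = 1: 9/2  (≤ bound)
a_3 = 2: 23/5  (≤ bound)
a_4 = 1: 32/7  (> 5, stop)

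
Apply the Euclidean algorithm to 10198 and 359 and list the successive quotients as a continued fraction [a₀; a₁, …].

10198 = 28·359 + 146, so a_0 = 28
359 = 2·146 + 67, so a_1 = 2
146 = 2·67 + 12, so a_2 = 2
67 = 5·12 + 7, so a_3 = 5
12 = 1·7 + 5, so a_4 = 1
7 = 1·5 + 2, so a_5 = 1
5 = 2·2 + 1, so a_6 = 2
2 = 2·1 + 0, so a_7 = 2

[28; 2, 2, 5, 1, 1, 2, 2]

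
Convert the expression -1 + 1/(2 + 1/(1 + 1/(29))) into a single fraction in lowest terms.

-59/89

Start with 29.
1 + 1/(29/1) = 1 + 1/29 = 30/29
2 + 1/(30/29) = 2 + 29/30 = 89/30
-1 + 1/(89/30) = -1 + 30/89 = -59/89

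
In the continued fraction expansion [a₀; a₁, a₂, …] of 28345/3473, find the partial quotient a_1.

28345 = 8·3473 + 561, so a_0 = 8
3473 = 6·561 + 107, so a_1 = 6

6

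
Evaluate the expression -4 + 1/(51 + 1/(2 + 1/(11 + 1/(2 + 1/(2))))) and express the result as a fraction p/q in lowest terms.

-24385/6126

Work from the innermost term outward:
Start with 2.
2 + 1/(2/1) = 2 + 1/2 = 5/2
11 + 1/(5/2) = 11 + 2/5 = 57/5
2 + 1/(57/5) = 2 + 5/57 = 119/57
51 + 1/(119/57) = 51 + 57/119 = 6126/119
-4 + 1/(6126/119) = -4 + 119/6126 = -24385/6126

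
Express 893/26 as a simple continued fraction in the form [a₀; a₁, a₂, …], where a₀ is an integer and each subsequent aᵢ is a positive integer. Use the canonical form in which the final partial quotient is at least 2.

893 ÷ 26 → quotient 34, remainder 9
26 ÷ 9 → quotient 2, remainder 8
9 ÷ 8 → quotient 1, remainder 1
8 ÷ 1 → quotient 8, remainder 0

[34; 2, 1, 8]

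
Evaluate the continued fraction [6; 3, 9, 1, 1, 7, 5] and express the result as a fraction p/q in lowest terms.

14408/2279

Start with 5.
7 + 1/(5/1) = 7 + 1/5 = 36/5
1 + 1/(36/5) = 1 + 5/36 = 41/36
1 + 1/(41/36) = 1 + 36/41 = 77/41
9 + 1/(77/41) = 9 + 41/77 = 734/77
3 + 1/(734/77) = 3 + 77/734 = 2279/734
6 + 1/(2279/734) = 6 + 734/2279 = 14408/2279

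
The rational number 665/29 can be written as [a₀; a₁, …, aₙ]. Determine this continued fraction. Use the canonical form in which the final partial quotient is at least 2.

665 = 22·29 + 27, so a_0 = 22
29 = 1·27 + 2, so a_1 = 1
27 = 13·2 + 1, so a_2 = 13
2 = 2·1 + 0, so a_3 = 2

[22; 1, 13, 2]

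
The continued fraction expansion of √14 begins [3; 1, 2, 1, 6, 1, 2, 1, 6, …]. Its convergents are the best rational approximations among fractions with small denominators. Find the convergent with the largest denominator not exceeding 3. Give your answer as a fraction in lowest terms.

List convergents until the denominator exceeds the bound:
a_0 = 3: 3/1  (≤ bound)
a_1 = 1: 4/1  (≤ bound)
a_2 = 2: 11/3  (≤ bound)
a_3 = 1: 15/4  (> 3, stop)

11/3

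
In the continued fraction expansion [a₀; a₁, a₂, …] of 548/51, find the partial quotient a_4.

12

⌊548/51⌋ = 10, remainder 38
⌊51/38⌋ = 1, remainder 13
⌊38/13⌋ = 2, remainder 12
⌊13/12⌋ = 1, remainder 1
⌊12/1⌋ = 12, remainder 0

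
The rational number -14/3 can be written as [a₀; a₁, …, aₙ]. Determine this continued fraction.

Run the Euclidean algorithm, recording each quotient:
-14 ÷ 3 → quotient -5, remainder 1
3 ÷ 1 → quotient 3, remainder 0

[-5; 3]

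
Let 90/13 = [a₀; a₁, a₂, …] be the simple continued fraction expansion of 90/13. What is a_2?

12

90 = 6·13 + 12, so a_0 = 6
13 = 1·12 + 1, so a_1 = 1
12 = 12·1 + 0, so a_2 = 12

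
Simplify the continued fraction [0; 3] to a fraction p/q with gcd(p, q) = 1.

Build up convergents one term at a time:
a_0 = 0: 0/1
a_1 = 3: 1/3

1/3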